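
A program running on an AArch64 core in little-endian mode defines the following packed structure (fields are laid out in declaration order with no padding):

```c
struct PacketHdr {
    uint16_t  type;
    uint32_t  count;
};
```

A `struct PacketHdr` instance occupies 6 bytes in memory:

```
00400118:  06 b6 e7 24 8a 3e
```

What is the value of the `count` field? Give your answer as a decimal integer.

`count` follows `type` (2 bytes), so it starts at byte offset 2 and occupies 4 bytes.
Bytes at offsets 2..5: E7 24 8A 3E.
Little-endian stores the least-significant byte at the lowest address.
Reassemble most-significant byte first: 3E 8A 24 E7 → 0x3E8A24E7.
0x3E8A24E7 = 1049240807.

1049240807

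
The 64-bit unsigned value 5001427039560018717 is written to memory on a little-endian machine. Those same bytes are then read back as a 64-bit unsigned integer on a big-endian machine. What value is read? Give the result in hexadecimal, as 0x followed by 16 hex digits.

0x1D2B02CF64A36845

5001427039560018717 in 64-bit hexadecimal is 0x4568A364CF022B1D.
Stored little-endian, the bytes at ascending addresses are 1D 2B 02 CF 64 A3 68 45.
Read back as big-endian, the last byte is least significant, giving 0x1D2B02CF64A36845.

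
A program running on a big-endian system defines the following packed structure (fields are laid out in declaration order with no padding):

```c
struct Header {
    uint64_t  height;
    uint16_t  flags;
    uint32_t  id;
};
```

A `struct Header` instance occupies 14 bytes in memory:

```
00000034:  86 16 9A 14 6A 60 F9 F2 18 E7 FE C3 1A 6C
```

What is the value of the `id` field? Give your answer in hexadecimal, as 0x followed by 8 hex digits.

0xFEC31A6C

`id` follows `height` (8 B), `flags` (2 B), so it starts at offset 8 + 2 = 10 and occupies 4 bytes.
Bytes at offsets 10..13: FE C3 1A 6C.
Big-endian stores the most-significant byte at the lowest address.
The bytes are already most-significant first: 0xFEC31A6C.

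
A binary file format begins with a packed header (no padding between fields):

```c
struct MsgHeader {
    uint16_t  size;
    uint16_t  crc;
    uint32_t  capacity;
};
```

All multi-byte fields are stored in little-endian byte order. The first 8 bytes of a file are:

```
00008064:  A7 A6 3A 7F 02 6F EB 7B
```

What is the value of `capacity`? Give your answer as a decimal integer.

`capacity` follows `size` (2 B), `crc` (2 B), so it starts at offset 2 + 2 = 4 and occupies 4 bytes.
Bytes at offsets 4..7: 02 6F EB 7B.
In little-endian order the low byte comes first in memory.
Reassemble most-significant byte first: 7B EB 6F 02 → 0x7BEB6F02.
0x7BEB6F02 = 2079026946.

2079026946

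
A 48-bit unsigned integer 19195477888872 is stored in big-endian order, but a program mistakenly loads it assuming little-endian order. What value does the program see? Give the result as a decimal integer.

19195477888872 in 48-bit hexadecimal is 0x11754BA40F68.
Stored big-endian, the bytes at ascending addresses are 11 75 4B A4 0F 68.
Read back as little-endian, the first byte is least significant, giving 0x680FA44B7511.
0x680FA44B7511 = 114416390206737.

114416390206737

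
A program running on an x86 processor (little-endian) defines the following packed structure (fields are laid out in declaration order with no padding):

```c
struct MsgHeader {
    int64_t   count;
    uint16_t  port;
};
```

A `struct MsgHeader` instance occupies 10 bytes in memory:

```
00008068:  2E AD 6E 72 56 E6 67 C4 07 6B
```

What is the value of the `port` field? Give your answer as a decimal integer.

27399

`port` follows `count` (8 bytes), so it starts at byte offset 8 and occupies 2 bytes.
Bytes at offsets 8..9: 07 6B.
Little-endian stores the least-significant byte at the lowest address.
Reassemble most-significant byte first: 6B 07 → 0x6B07.
0x6B07 = 27399.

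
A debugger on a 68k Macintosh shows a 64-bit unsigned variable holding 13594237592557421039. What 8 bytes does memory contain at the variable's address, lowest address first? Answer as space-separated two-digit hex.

13594237592557421039 in hexadecimal, padded to 64 bits, is 0xBCA86F10A8A581EF.
Split into bytes (most-significant first): BC A8 6F 10 A8 A5 81 EF.
Big-endian: lowest address holds the most-significant byte.
So the memory order matches the most-significant-first order: BC A8 6F 10 A8 A5 81 EF.

BC A8 6F 10 A8 A5 81 EF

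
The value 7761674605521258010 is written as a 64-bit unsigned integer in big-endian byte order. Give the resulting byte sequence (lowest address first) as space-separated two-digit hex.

7761674605521258010 in hexadecimal, padded to 64 bits, is 0x6BB701EE3C43C61A.
Split into bytes (most-significant first): 6B B7 01 EE 3C 43 C6 1A.
Big-endian stores the most-significant byte at the lowest address.
So the memory order matches the most-significant-first order: 6B B7 01 EE 3C 43 C6 1A.

6B B7 01 EE 3C 43 C6 1A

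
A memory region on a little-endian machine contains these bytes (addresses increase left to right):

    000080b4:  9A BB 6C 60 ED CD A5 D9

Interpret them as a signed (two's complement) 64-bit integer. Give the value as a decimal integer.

-2763576376913249382

Little-endian stores the least-significant byte at the lowest address.
Reassemble most-significant byte first: D9 A5 CD ED 60 6C BB 9A → 0xD9A5CDED606CBB9A.
Top bit is set, so as a signed 64-bit value this is 0xD9A5CDED606CBB9A − 2^64 = -2763576376913249382.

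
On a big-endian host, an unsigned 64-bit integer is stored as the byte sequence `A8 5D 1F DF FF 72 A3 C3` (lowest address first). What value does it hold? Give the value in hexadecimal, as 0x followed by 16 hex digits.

Big-endian: lowest address holds the most-significant byte.
The bytes are already most-significant first: 0xA85D1FDFFF72A3C3.

0xA85D1FDFFF72A3C3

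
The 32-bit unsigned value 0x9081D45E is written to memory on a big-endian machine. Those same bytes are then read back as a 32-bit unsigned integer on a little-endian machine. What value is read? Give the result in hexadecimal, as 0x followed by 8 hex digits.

0x5ED48190

Stored big-endian, the bytes at ascending addresses are 90 81 D4 5E.
Read back as little-endian, the first byte is least significant, giving 0x5ED48190.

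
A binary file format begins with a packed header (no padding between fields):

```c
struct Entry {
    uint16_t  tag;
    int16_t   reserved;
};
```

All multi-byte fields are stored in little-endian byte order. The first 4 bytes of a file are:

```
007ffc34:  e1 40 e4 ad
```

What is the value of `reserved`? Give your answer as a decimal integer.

-21020

`reserved` follows `tag` (2 bytes), so it starts at byte offset 2 and occupies 2 bytes.
Bytes at offsets 2..3: E4 AD.
Little-endian stores the least-significant byte at the lowest address.
Reassemble most-significant byte first: AD E4 → 0xADE4.
Top bit is set, so as a signed 16-bit value this is 0xADE4 − 2^16 = -21020.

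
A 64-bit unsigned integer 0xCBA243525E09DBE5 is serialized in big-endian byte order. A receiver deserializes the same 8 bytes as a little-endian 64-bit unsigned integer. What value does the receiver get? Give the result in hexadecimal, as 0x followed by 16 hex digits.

Stored big-endian, the bytes at ascending addresses are CB A2 43 52 5E 09 DB E5.
Read back as little-endian, the first byte is least significant, giving 0xE5DB095E5243A2CB.

0xE5DB095E5243A2CB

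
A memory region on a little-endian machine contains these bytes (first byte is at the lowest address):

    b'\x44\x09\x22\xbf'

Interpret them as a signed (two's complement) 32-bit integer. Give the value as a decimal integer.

In little-endian order the low byte comes first in memory.
Reassemble most-significant byte first: BF 22 09 44 → 0xBF220944.
Top bit is set, so as a signed 32-bit value this is 0xBF220944 − 2^32 = -1088288444.

-1088288444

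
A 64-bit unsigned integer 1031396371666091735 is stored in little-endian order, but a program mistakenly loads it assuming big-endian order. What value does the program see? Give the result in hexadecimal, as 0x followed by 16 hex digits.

0xD7BEC8138941500E

1031396371666091735 in 64-bit hexadecimal is 0x0E50418913C8BED7.
Stored little-endian, the bytes at ascending addresses are D7 BE C8 13 89 41 50 0E.
Read back as big-endian, the last byte is least significant, giving 0xD7BEC8138941500E.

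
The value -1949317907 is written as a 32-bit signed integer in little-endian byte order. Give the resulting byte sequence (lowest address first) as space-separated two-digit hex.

ED C4 CF 8B

Two's complement of -1949317907 in 32 bits: 1949317907 = 0x74303B13; invert → 0x8BCFC4EC; add 1 → 0x8BCFC4ED.
Split into bytes (most-significant first): 8B CF C4 ED.
In little-endian order the low byte comes first in memory.
So at ascending addresses the bytes are ED C4 CF 8B.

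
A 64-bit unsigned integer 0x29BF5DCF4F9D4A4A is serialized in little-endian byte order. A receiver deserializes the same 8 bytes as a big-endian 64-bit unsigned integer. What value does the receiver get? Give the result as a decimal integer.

5353264073190260521

Stored little-endian, the bytes at ascending addresses are 4A 4A 9D 4F CF 5D BF 29.
Read back as big-endian, the last byte is least significant, giving 0x4A4A9D4FCF5DBF29.
0x4A4A9D4FCF5DBF29 = 5353264073190260521.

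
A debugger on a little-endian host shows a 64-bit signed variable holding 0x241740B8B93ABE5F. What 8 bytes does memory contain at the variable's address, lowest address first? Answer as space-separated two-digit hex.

Split into bytes (most-significant first): 24 17 40 B8 B9 3A BE 5F.
Little-endian stores the least-significant byte at the lowest address.
So at ascending addresses the bytes are 5F BE 3A B9 B8 40 17 24.

5F BE 3A B9 B8 40 17 24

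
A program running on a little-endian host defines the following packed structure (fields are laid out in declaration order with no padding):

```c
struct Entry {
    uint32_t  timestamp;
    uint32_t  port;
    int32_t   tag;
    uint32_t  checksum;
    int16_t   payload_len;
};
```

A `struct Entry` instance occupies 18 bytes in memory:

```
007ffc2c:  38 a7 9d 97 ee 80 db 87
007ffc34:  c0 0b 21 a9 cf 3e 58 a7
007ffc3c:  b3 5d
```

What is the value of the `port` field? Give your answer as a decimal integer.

2279309550

`port` follows `timestamp` (4 bytes), so it starts at byte offset 4 and occupies 4 bytes.
Bytes at offsets 4..7: EE 80 DB 87.
Little-endian: lowest address holds the least-significant byte.
Reassemble most-significant byte first: 87 DB 80 EE → 0x87DB80EE.
0x87DB80EE = 2279309550.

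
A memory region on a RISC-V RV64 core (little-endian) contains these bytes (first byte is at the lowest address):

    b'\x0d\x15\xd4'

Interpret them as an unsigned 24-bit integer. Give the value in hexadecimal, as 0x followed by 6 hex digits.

In little-endian order the low byte comes first in memory.
Reassemble most-significant byte first: D4 15 0D → 0xD4150D.

0xD4150D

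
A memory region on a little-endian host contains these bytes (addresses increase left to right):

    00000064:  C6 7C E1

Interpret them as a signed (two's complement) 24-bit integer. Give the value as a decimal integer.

Little-endian stores the least-significant byte at the lowest address.
Reassemble most-significant byte first: E1 7C C6 → 0xE17CC6.
Top bit is set, so as a signed 24-bit value this is 0xE17CC6 − 2^24 = -1999674.

-1999674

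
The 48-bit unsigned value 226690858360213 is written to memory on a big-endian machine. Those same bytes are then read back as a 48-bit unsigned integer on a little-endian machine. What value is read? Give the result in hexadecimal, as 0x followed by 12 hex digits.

0x951D16942CCE

226690858360213 in 48-bit hexadecimal is 0xCE2C94161D95.
Stored big-endian, the bytes at ascending addresses are CE 2C 94 16 1D 95.
Read back as little-endian, the first byte is least significant, giving 0x951D16942CCE.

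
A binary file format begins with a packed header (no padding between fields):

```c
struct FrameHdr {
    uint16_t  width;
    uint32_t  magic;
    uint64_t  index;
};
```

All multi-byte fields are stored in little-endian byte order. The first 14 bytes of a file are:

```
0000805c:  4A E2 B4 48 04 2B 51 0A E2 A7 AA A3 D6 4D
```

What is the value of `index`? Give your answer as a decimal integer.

5608850339292908113

`index` follows `width` (2 B), `magic` (4 B), so it starts at offset 2 + 4 = 6 and occupies 8 bytes.
Bytes at offsets 6..13: 51 0A E2 A7 AA A3 D6 4D.
Little-endian: lowest address holds the least-significant byte.
Reassemble most-significant byte first: 4D D6 A3 AA A7 E2 0A 51 → 0x4DD6A3AAA7E20A51.
0x4DD6A3AAA7E20A51 = 5608850339292908113.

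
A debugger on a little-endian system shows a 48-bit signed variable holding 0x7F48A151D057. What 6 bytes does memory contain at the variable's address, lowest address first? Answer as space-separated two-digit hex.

Split into bytes (most-significant first): 7F 48 A1 51 D0 57.
Little-endian: lowest address holds the least-significant byte.
So at ascending addresses the bytes are 57 D0 51 A1 48 7F.

57 D0 51 A1 48 7F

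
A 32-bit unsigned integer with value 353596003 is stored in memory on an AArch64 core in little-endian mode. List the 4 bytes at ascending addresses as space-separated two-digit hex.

63 72 13 15

353596003 in hexadecimal, padded to 32 bits, is 0x15137263.
Split into bytes (most-significant first): 15 13 72 63.
In little-endian order the low byte comes first in memory.
So at ascending addresses the bytes are 63 72 13 15.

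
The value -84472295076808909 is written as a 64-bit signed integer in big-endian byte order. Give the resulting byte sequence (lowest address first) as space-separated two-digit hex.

Two's complement of -84472295076808909 in 64 bits: 84472295076808909 = 0x012C1B1AD56A48CD; invert → 0xFED3E4E52A95B732; add 1 → 0xFED3E4E52A95B733.
Split into bytes (most-significant first): FE D3 E4 E5 2A 95 B7 33.
In big-endian order the high byte comes first in memory.
So the memory order matches the most-significant-first order: FE D3 E4 E5 2A 95 B7 33.

FE D3 E4 E5 2A 95 B7 33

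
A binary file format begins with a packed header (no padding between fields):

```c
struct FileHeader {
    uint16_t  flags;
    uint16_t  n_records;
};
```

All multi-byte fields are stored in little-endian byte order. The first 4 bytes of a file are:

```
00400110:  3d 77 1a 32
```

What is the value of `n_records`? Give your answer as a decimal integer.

12826

`n_records` follows `flags` (2 bytes), so it starts at byte offset 2 and occupies 2 bytes.
Bytes at offsets 2..3: 1A 32.
Little-endian: lowest address holds the least-significant byte.
Reassemble most-significant byte first: 32 1A → 0x321A.
0x321A = 12826.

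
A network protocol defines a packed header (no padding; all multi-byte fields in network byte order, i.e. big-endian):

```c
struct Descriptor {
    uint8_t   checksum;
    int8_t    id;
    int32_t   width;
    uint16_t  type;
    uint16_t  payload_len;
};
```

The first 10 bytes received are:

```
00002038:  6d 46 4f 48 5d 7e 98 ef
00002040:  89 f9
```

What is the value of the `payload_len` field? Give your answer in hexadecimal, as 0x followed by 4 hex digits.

`payload_len` follows `checksum` (1 B), `id` (1 B), `width` (4 B), `type` (2 B), so it starts at offset 1 + 1 + 4 + 2 = 8 and occupies 2 bytes.
Bytes at offsets 8..9: 89 F9.
In big-endian order the high byte comes first in memory.
The bytes are already most-significant first: 0x89F9.

0x89F9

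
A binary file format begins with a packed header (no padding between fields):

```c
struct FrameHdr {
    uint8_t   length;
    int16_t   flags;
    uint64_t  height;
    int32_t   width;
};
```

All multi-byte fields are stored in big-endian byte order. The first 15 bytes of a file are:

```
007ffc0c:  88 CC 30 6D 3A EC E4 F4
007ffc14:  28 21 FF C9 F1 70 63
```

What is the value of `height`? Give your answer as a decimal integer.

7870863766876332543

`height` follows `length` (1 B), `flags` (2 B), so it starts at offset 1 + 2 = 3 and occupies 8 bytes.
Bytes at offsets 3..10: 6D 3A EC E4 F4 28 21 FF.
Big-endian stores the most-significant byte at the lowest address.
The bytes are already most-significant first: 0x6D3AECE4F42821FF.
0x6D3AECE4F42821FF = 7870863766876332543.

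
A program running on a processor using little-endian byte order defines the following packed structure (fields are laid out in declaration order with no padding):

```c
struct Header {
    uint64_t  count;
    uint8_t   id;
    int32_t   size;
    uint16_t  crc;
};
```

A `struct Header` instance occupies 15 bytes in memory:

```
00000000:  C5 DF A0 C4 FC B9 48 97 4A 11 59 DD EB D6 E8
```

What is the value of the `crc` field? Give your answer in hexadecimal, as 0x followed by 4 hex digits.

`crc` follows `count` (8 B), `id` (1 B), `size` (4 B), so it starts at offset 8 + 1 + 4 = 13 and occupies 2 bytes.
Bytes at offsets 13..14: D6 E8.
In little-endian order the low byte comes first in memory.
Reassemble most-significant byte first: E8 D6 → 0xE8D6.

0xE8D6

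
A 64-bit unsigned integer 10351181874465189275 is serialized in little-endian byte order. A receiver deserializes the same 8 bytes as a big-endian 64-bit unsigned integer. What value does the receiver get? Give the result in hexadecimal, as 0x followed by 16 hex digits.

0x9BADF56812C9A68F

10351181874465189275 in 64-bit hexadecimal is 0x8FA6C91268F5AD9B.
Stored little-endian, the bytes at ascending addresses are 9B AD F5 68 12 C9 A6 8F.
Read back as big-endian, the last byte is least significant, giving 0x9BADF56812C9A68F.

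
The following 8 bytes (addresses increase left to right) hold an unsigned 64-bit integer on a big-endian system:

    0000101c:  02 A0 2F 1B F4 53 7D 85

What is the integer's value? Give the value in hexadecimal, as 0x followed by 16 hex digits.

0x02A02F1BF4537D85

Big-endian: lowest address holds the most-significant byte.
The bytes are already most-significant first: 0x02A02F1BF4537D85.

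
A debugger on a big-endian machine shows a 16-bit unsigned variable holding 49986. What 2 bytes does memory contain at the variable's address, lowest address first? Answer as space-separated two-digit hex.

49986 in hexadecimal, padded to 16 bits, is 0xC342.
Split into bytes (most-significant first): C3 42.
In big-endian order the high byte comes first in memory.
So the memory order matches the most-significant-first order: C3 42.

C3 42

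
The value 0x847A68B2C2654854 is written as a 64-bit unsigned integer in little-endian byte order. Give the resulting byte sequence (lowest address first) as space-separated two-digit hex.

54 48 65 C2 B2 68 7A 84

Split into bytes (most-significant first): 84 7A 68 B2 C2 65 48 54.
Little-endian: lowest address holds the least-significant byte.
So at ascending addresses the bytes are 54 48 65 C2 B2 68 7A 84.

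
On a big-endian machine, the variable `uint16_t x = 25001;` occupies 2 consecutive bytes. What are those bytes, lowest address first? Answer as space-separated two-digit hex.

25001 in hexadecimal, padded to 16 bits, is 0x61A9.
Split into bytes (most-significant first): 61 A9.
Big-endian stores the most-significant byte at the lowest address.
So the memory order matches the most-significant-first order: 61 A9.

61 A9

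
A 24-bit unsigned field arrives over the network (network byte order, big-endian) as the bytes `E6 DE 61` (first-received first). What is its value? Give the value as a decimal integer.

15130209

In big-endian order the high byte comes first in memory.
The bytes are already most-significant first: 0xE6DE61.
0xE6DE61 = 15130209.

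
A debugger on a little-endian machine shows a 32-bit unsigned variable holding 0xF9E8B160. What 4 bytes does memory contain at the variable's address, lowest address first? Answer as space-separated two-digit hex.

60 B1 E8 F9

Split into bytes (most-significant first): F9 E8 B1 60.
Little-endian: lowest address holds the least-significant byte.
So at ascending addresses the bytes are 60 B1 E8 F9.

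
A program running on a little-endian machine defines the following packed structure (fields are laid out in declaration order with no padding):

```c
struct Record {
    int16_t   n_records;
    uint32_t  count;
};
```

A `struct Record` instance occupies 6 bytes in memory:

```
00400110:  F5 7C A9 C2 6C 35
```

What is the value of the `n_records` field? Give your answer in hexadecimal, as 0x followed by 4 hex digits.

0x7CF5

`n_records` is the first field, at byte offset 0, occupying 2 bytes.
Bytes at offsets 0..1: F5 7C.
In little-endian order the low byte comes first in memory.
Reassemble most-significant byte first: 7C F5 → 0x7CF5.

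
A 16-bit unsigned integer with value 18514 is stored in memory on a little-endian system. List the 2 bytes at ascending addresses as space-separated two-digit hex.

18514 in hexadecimal, padded to 16 bits, is 0x4852.
Split into bytes (most-significant first): 48 52.
Little-endian: lowest address holds the least-significant byte.
So at ascending addresses the bytes are 52 48.

52 48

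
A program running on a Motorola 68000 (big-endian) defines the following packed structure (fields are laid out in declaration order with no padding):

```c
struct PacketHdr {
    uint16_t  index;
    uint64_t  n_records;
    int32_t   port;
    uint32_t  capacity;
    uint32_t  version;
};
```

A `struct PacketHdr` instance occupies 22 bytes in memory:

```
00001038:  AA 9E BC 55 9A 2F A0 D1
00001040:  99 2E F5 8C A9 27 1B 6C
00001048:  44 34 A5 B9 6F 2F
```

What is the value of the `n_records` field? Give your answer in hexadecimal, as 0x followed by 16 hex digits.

`n_records` follows `index` (2 bytes), so it starts at byte offset 2 and occupies 8 bytes.
Bytes at offsets 2..9: BC 55 9A 2F A0 D1 99 2E.
In big-endian order the high byte comes first in memory.
The bytes are already most-significant first: 0xBC559A2FA0D1992E.

0xBC559A2FA0D1992E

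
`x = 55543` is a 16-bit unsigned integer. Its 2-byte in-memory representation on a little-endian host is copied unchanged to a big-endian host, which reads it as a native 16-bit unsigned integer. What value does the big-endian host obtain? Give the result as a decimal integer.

55543 in 16-bit hexadecimal is 0xD8F7.
Stored little-endian, the bytes at ascending addresses are F7 D8.
Read back as big-endian, the last byte is least significant, giving 0xF7D8.
0xF7D8 = 63448.

63448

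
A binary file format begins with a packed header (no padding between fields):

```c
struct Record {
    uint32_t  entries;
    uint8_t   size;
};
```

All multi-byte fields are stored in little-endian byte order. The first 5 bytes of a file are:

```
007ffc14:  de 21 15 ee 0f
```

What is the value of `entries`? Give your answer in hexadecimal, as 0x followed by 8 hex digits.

0xEE1521DE

`entries` is the first field, at byte offset 0, occupying 4 bytes.
Bytes at offsets 0..3: DE 21 15 EE.
Little-endian stores the least-significant byte at the lowest address.
Reassemble most-significant byte first: EE 15 21 DE → 0xEE1521DE.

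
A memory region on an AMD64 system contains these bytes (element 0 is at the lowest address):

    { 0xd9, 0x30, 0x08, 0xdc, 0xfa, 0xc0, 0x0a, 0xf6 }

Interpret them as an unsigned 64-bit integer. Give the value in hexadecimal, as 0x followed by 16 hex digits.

0xF60AC0FADC0830D9

Little-endian stores the least-significant byte at the lowest address.
Reassemble most-significant byte first: F6 0A C0 FA DC 08 30 D9 → 0xF60AC0FADC0830D9.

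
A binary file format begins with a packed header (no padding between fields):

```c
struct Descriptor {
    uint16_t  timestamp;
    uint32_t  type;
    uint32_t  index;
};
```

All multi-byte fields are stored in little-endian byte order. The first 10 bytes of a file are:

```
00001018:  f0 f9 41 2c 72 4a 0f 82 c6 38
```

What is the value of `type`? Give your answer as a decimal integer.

1248996417

`type` follows `timestamp` (2 bytes), so it starts at byte offset 2 and occupies 4 bytes.
Bytes at offsets 2..5: 41 2C 72 4A.
Little-endian: lowest address holds the least-significant byte.
Reassemble most-significant byte first: 4A 72 2C 41 → 0x4A722C41.
0x4A722C41 = 1248996417.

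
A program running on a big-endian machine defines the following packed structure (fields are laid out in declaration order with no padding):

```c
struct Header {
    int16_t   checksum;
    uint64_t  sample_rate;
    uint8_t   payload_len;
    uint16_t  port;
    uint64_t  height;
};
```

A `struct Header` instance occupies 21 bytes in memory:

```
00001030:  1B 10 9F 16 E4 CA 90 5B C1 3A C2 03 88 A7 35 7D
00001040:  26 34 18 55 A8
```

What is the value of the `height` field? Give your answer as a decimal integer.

12048673981135869352

`height` follows `checksum` (2 B), `sample_rate` (8 B), `payload_len` (1 B), `port` (2 B), so it starts at offset 2 + 8 + 1 + 2 = 13 and occupies 8 bytes.
Bytes at offsets 13..20: A7 35 7D 26 34 18 55 A8.
Big-endian stores the most-significant byte at the lowest address.
The bytes are already most-significant first: 0xA7357D26341855A8.
0xA7357D26341855A8 = 12048673981135869352.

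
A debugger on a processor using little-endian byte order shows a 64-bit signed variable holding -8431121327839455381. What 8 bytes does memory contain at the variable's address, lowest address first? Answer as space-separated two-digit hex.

6B D7 E8 83 D2 A3 FE 8A

Two's complement of -8431121327839455381 in 64 bits: 8431121327839455381 = 0x75015C2D7C172895; invert → 0x8AFEA3D283E8D76A; add 1 → 0x8AFEA3D283E8D76B.
Split into bytes (most-significant first): 8A FE A3 D2 83 E8 D7 6B.
In little-endian order the low byte comes first in memory.
So at ascending addresses the bytes are 6B D7 E8 83 D2 A3 FE 8A.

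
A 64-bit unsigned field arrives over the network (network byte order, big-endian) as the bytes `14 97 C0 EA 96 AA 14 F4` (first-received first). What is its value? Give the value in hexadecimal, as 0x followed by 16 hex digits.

Big-endian stores the most-significant byte at the lowest address.
The bytes are already most-significant first: 0x1497C0EA96AA14F4.

0x1497C0EA96AA14F4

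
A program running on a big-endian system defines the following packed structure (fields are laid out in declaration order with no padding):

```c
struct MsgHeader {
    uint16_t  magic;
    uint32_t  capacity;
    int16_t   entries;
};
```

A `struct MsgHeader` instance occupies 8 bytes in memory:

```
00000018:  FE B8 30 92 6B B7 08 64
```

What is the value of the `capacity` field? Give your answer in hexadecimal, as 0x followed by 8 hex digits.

`capacity` follows `magic` (2 bytes), so it starts at byte offset 2 and occupies 4 bytes.
Bytes at offsets 2..5: 30 92 6B B7.
In big-endian order the high byte comes first in memory.
The bytes are already most-significant first: 0x30926BB7.

0x30926BB7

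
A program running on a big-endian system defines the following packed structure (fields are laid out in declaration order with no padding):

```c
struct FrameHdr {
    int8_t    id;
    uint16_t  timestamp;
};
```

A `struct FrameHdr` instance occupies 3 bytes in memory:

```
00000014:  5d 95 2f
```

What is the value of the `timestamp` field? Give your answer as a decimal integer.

`timestamp` follows `id` (1 byte), so it starts at byte offset 1 and occupies 2 bytes.
Bytes at offsets 1..2: 95 2F.
Big-endian: lowest address holds the most-significant byte.
The bytes are already most-significant first: 0x952F.
0x952F = 38191.

38191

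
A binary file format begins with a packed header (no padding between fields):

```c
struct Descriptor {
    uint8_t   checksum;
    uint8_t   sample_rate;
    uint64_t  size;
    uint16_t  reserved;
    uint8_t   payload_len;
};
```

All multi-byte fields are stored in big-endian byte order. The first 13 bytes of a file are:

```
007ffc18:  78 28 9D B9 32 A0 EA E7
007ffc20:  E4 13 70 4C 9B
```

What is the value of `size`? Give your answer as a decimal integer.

11365170801363379219

`size` follows `checksum` (1 B), `sample_rate` (1 B), so it starts at offset 1 + 1 = 2 and occupies 8 bytes.
Bytes at offsets 2..9: 9D B9 32 A0 EA E7 E4 13.
In big-endian order the high byte comes first in memory.
The bytes are already most-significant first: 0x9DB932A0EAE7E413.
0x9DB932A0EAE7E413 = 11365170801363379219.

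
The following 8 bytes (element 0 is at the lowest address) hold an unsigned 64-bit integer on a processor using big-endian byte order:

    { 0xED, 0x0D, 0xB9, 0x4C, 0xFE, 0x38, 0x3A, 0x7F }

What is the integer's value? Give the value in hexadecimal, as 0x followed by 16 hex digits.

0xED0DB94CFE383A7F

Big-endian stores the most-significant byte at the lowest address.
The bytes are already most-significant first: 0xED0DB94CFE383A7F.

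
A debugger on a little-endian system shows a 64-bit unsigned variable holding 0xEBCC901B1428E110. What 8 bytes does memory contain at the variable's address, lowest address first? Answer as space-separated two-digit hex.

10 E1 28 14 1B 90 CC EB

Split into bytes (most-significant first): EB CC 90 1B 14 28 E1 10.
Little-endian stores the least-significant byte at the lowest address.
So at ascending addresses the bytes are 10 E1 28 14 1B 90 CC EB.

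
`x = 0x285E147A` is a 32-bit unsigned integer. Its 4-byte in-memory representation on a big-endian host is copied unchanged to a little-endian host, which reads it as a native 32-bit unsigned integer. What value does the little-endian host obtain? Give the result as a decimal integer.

Stored big-endian, the bytes at ascending addresses are 28 5E 14 7A.
Read back as little-endian, the first byte is least significant, giving 0x7A145E28.
0x7A145E28 = 2048155176.

2048155176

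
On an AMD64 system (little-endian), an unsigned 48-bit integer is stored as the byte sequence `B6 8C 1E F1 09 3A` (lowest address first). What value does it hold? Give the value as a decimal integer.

63814374427830

Little-endian stores the least-significant byte at the lowest address.
Reassemble most-significant byte first: 3A 09 F1 1E 8C B6 → 0x3A09F11E8CB6.
0x3A09F11E8CB6 = 63814374427830.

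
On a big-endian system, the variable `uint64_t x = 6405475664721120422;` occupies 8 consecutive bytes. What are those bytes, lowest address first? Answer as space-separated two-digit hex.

6405475664721120422 in hexadecimal, padded to 64 bits, is 0x58E4D22DED1C8CA6.
Split into bytes (most-significant first): 58 E4 D2 2D ED 1C 8C A6.
In big-endian order the high byte comes first in memory.
So the memory order matches the most-significant-first order: 58 E4 D2 2D ED 1C 8C A6.

58 E4 D2 2D ED 1C 8C A6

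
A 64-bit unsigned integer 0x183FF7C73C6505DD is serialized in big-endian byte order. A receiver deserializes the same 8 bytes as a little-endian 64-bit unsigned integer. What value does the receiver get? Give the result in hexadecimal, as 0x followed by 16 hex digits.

0xDD05653CC7F73F18

Stored big-endian, the bytes at ascending addresses are 18 3F F7 C7 3C 65 05 DD.
Read back as little-endian, the first byte is least significant, giving 0xDD05653CC7F73F18.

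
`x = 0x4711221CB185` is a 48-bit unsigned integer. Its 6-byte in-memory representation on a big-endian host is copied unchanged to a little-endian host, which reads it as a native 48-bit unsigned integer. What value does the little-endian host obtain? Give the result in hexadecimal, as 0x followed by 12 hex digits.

0x85B11C221147

Stored big-endian, the bytes at ascending addresses are 47 11 22 1C B1 85.
Read back as little-endian, the first byte is least significant, giving 0x85B11C221147.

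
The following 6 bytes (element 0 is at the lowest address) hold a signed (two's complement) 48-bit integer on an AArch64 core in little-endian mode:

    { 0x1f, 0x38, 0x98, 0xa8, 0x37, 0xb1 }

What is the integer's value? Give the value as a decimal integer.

-86622366844897

Little-endian: lowest address holds the least-significant byte.
Reassemble most-significant byte first: B1 37 A8 98 38 1F → 0xB137A898381F.
Top bit is set, so as a signed 48-bit value this is 0xB137A898381F − 2^48 = -86622366844897.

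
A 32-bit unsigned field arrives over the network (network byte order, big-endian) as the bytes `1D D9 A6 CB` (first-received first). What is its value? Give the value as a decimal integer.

500803275

Big-endian: lowest address holds the most-significant byte.
The bytes are already most-significant first: 0x1DD9A6CB.
0x1DD9A6CB = 500803275.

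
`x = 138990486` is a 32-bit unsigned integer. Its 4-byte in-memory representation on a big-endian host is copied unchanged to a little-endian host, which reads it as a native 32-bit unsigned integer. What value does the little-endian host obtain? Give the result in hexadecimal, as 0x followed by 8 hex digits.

0x96D34808

138990486 in 32-bit hexadecimal is 0x0848D396.
Stored big-endian, the bytes at ascending addresses are 08 48 D3 96.
Read back as little-endian, the first byte is least significant, giving 0x96D34808.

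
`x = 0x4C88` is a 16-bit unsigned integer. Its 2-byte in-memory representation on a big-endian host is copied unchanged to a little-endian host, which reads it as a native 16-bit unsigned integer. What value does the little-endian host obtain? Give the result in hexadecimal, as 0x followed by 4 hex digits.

Stored big-endian, the bytes at ascending addresses are 4C 88.
Read back as little-endian, the first byte is least significant, giving 0x884C.

0x884C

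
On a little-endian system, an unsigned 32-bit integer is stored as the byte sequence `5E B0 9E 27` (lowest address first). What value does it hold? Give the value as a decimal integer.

Little-endian: lowest address holds the least-significant byte.
Reassemble most-significant byte first: 27 9E B0 5E → 0x279EB05E.
0x279EB05E = 664711262.

664711262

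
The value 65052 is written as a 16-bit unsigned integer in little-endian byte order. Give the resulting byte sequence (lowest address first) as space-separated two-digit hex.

1C FE

65052 in hexadecimal, padded to 16 bits, is 0xFE1C.
Split into bytes (most-significant first): FE 1C.
Little-endian stores the least-significant byte at the lowest address.
So at ascending addresses the bytes are 1C FE.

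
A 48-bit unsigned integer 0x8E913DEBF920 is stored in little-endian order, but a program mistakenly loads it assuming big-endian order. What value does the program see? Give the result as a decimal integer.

Stored little-endian, the bytes at ascending addresses are 20 F9 EB 3D 91 8E.
Read back as big-endian, the last byte is least significant, giving 0x20F9EB3D918E.
0x20F9EB3D918E = 36257765626254.

36257765626254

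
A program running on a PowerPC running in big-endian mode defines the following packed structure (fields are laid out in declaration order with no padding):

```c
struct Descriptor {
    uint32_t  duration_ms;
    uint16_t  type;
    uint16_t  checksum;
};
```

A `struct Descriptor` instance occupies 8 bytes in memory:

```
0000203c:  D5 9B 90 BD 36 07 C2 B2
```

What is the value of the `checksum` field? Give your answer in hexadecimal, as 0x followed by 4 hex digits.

0xC2B2

`checksum` follows `duration_ms` (4 B), `type` (2 B), so it starts at offset 4 + 2 = 6 and occupies 2 bytes.
Bytes at offsets 6..7: C2 B2.
Big-endian stores the most-significant byte at the lowest address.
The bytes are already most-significant first: 0xC2B2.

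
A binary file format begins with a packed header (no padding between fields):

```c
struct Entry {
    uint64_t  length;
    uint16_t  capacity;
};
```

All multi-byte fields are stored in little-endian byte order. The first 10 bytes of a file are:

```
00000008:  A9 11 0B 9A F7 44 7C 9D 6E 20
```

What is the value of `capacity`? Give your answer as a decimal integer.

8302

`capacity` follows `length` (8 bytes), so it starts at byte offset 8 and occupies 2 bytes.
Bytes at offsets 8..9: 6E 20.
In little-endian order the low byte comes first in memory.
Reassemble most-significant byte first: 20 6E → 0x206E.
0x206E = 8302.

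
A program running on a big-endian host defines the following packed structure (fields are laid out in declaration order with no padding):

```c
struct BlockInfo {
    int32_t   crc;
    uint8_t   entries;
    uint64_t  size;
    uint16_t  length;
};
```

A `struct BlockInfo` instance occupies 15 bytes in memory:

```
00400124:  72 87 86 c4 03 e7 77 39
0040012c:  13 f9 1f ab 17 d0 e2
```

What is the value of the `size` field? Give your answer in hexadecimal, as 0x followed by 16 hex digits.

0xE7773913F91FAB17

`size` follows `crc` (4 B), `entries` (1 B), so it starts at offset 4 + 1 = 5 and occupies 8 bytes.
Bytes at offsets 5..12: E7 77 39 13 F9 1F AB 17.
Big-endian stores the most-significant byte at the lowest address.
The bytes are already most-significant first: 0xE7773913F91FAB17.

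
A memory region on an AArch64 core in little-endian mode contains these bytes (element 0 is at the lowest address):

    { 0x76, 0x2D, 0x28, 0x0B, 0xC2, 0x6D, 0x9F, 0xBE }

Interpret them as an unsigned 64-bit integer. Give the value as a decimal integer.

In little-endian order the low byte comes first in memory.
Reassemble most-significant byte first: BE 9F 6D C2 0B 28 2D 76 → 0xBE9F6DC20B282D76.
0xBE9F6DC20B282D76 = 13735818068681567606.

13735818068681567606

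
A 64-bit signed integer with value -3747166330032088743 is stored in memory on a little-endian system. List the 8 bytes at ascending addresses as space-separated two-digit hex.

59 19 22 80 13 64 FF CB

Two's complement of -3747166330032088743 in 64 bits: 3747166330032088743 = 0x34009BEC7FDDE6A7; invert → 0xCBFF641380221958; add 1 → 0xCBFF641380221959.
Split into bytes (most-significant first): CB FF 64 13 80 22 19 59.
Little-endian stores the least-significant byte at the lowest address.
So at ascending addresses the bytes are 59 19 22 80 13 64 FF CB.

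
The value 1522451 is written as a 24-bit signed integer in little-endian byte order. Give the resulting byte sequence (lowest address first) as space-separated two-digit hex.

13 3B 17

1522451 in hexadecimal, padded to 24 bits, is 0x173B13.
Split into bytes (most-significant first): 17 3B 13.
In little-endian order the low byte comes first in memory.
So at ascending addresses the bytes are 13 3B 17.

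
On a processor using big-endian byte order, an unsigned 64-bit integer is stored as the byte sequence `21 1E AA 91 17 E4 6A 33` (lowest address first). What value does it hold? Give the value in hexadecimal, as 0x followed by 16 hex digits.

0x211EAA9117E46A33

Big-endian stores the most-significant byte at the lowest address.
The bytes are already most-significant first: 0x211EAA9117E46A33.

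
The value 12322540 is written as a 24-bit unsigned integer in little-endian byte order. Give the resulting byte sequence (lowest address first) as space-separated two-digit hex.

12322540 in hexadecimal, padded to 24 bits, is 0xBC06EC.
Split into bytes (most-significant first): BC 06 EC.
Little-endian: lowest address holds the least-significant byte.
So at ascending addresses the bytes are EC 06 BC.

EC 06 BC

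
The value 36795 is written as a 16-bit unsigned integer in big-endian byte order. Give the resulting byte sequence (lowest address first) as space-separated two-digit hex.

8F BB

36795 in hexadecimal, padded to 16 bits, is 0x8FBB.
Split into bytes (most-significant first): 8F BB.
In big-endian order the high byte comes first in memory.
So the memory order matches the most-significant-first order: 8F BB.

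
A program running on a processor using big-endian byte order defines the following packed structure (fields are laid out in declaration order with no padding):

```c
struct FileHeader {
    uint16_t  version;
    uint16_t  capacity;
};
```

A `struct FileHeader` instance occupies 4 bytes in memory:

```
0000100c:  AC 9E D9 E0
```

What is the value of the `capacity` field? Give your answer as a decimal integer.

`capacity` follows `version` (2 bytes), so it starts at byte offset 2 and occupies 2 bytes.
Bytes at offsets 2..3: D9 E0.
Big-endian: lowest address holds the most-significant byte.
The bytes are already most-significant first: 0xD9E0.
0xD9E0 = 55776.

55776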